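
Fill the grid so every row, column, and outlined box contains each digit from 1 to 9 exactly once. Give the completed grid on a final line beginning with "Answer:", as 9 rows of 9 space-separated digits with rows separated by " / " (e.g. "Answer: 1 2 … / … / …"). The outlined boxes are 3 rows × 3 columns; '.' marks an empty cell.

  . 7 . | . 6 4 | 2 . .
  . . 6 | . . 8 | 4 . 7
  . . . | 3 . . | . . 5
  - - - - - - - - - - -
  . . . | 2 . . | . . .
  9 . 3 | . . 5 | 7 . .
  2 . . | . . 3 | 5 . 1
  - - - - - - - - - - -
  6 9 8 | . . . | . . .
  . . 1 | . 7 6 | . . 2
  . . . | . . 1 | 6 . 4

Step 1. [r7c9∈{3}] r7c9's peers cover all but 3. So r7c9=3.
Step 2. [r3c8∈{1,6,8,9}] across row 3, 6 lands solely at r3c8. So r3c8=6.
Step 3. [r9c5∈{2,3,5,8,9}] 3 has one home in col 5: r9c5. So r9c5=3.
Step 4. [r6c4∈{4,6,7,8,9}] in col 4, 7 fits only at r6c4 ⇒ r6c4=7.
Step 5. [r6c3∈{4}] r6c3 is down to just 4 ⇒ r6c3=4.
Step 6. [r4c6∈{9}] only 9 remains possible at r4c6. So r4c6=9.
Step 7. [r1c9∈{8,9}] in col 9, 9 fits only at r1c9, so r1c9=9.
Step 8. [r1c3∈{5}] only 5 remains possible at r1c3 ⇒ r1c3=5.
Step 9. [r1c4∈{1}] r1c4 is down to just 1, so r1c4=1.
Step 10. [r6c5∈{8}] nothing but 8 survives at r6c5 ⇒ r6c5=8.
Step 11. [r8c7∈{8,9}] 9 has one home in col 7: r8c7. So r8c7=9.
Step 12. [r5c4∈{4,6}] r5c4 is the only open cell in col 4 admitting 6 ⇒ r5c4=6.
Step 13. [r5c9∈{8}] r5c9 is down to just 8, so r5c9=8.
Step 14. [r5c2∈{1}] only 1 remains possible at r5c2. So r5c2=1.
Step 15. [r3c7∈{1,8}] across col 7, 8 lands solely at r3c7. So r3c7=8.
Step 16. [r7c8∈{1,5,7}] in row 7, 7 fits only at r7c8 ⇒ r7c8=7.
Step 17. [r1c8∈{3}] r1c8 has the single candidate 3, so r1c8=3.
Step 18. [r4c2∈{5,6,8}] in col 2, 8 fits only at r4c2 ⇒ r4c2=8.
Step 19. [r4c1∈{5,7}] r4c1 is the only open cell in row 4 admitting 5. So r4c1=5.
Step 20. [r5c5∈{4}] r5c5 has the single candidate 4, so r5c5=4.
Step 21. [r9c4∈{5,8,9}] row 9 places 9 nowhere but r9c4. So r9c4=9.
Step 22. [r2c5∈{2,5,9}] across row 2, 9 lands solely at r2c5, so r2c5=9.
Step 23. [r3c5∈{2}] only 2 remains possible at r3c5, so r3c5=2.
Step 24. [r8c4∈{4,5,8}] col 4 places 8 nowhere but r8c4 ⇒ r8c4=8.
Step 25. [r8c8∈{5}] only 5 remains possible at r8c8 ⇒ r8c8=5.
Step 26. [r3c1∈{1,4}] 1 has one home in row 3: r3c1 ⇒ r3c1=1.
Step 27. [r2c1∈{3}] r2c1's peers cover all but 3 ⇒ r2c1=3.
Step 28. [r9c3∈{2,7}] across col 3, 2 lands solely at r9c3, so r9c3=2.
Step 29. [r8c2∈{3,4}] in row 8, 3 fits only at r8c2, so r8c2=3.
Step 30. [r7c5∈{5}] only 5 remains possible at r7c5, so r7c5=5.
Step 31. [r8c1∈{4}] only 4 remains possible at r8c1, so r8c1=4.
Step 32. [r4c9∈{6}] r4c9 has the single candidate 6. So r4c9=6.
Step 33. [r2c8∈{1}] only 1 remains possible at r2c8, so r2c8=1.
Step 34. [r2c2∈{2}] only 2 remains possible at r2c2. So r2c2=2.
Step 35. [r3c3∈{9}] r3c3 has the single candidate 9 ⇒ r3c3=9.
Step 36. [r9c8∈{8}] nothing but 8 survives at r9c8 ⇒ r9c8=8.
Step 37. [r6c2∈{6}] only 6 remains possible at r6c2, so r6c2=6.
Step 38. [r9c2∈{5}] nothing but 5 survives at r9c2. So r9c2=5.
Step 39. [r5c8∈{2}] r5c8 has the single candidate 2. So r5c8=2.
Step 40. [r7c7∈{1}] r7c7 is down to just 1 ⇒ r7c7=1.
Step 41. [r4c7∈{3}] nothing but 3 survives at r4c7 ⇒ r4c7=3.
Step 42. [r4c5∈{1}] nothing but 1 survives at r4c5, so r4c5=1.
Step 43. [r7c4∈{4}] r7c4 has the single candidate 4. So r7c4=4.
Step 44. [r9c1∈{7}] r9c1 is down to just 7. So r9c1=7.
Step 45. [r3c2∈{4}] nothing but 4 survives at r3c2, so r3c2=4.
Step 46. [r4c3∈{7}] only 7 remains possible at r4c3. So r4c3=7.
Step 47. [r7c6∈{2}] nothing but 2 survives at r7c6. So r7c6=2.
Step 48. [r2c4∈{5}] r2c4 has the single candidate 5, so r2c4=5.
Step 49. [r1c1∈{8}] r1c1 is down to just 8 ⇒ r1c1=8.
Step 50. [r4c8∈{4}] r4c8's peers cover all but 4, so r4c8=4.
Step 51. [r3c6∈{7}] r3c6 is down to just 7, so r3c6=7.
Step 52. [r6c8∈{9}] nothing but 9 survives at r6c8. So r6c8=9.

Answer: 8 7 5 1 6 4 2 3 9 / 3 2 6 5 9 8 4 1 7 / 1 4 9 3 2 7 8 6 5 / 5 8 7 2 1 9 3 4 6 / 9 1 3 6 4 5 7 2 8 / 2 6 4 7 8 3 5 9 1 / 6 9 8 4 5 2 1 7 3 / 4 3 1 8 7 6 9 5 2 / 7 5 2 9 3 1 6 8 4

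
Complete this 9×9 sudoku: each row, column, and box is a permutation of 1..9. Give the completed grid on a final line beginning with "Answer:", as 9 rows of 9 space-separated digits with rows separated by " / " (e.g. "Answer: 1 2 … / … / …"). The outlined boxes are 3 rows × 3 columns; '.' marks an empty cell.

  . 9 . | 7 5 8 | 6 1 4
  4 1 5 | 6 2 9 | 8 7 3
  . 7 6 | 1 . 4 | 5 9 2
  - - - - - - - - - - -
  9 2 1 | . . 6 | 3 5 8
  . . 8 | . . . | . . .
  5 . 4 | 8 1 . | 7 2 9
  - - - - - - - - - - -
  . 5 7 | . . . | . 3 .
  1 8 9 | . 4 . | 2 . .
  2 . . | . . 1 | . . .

Step 1. [r7c7∈{1,4,9}] across row 7, 4 lands solely at r7c7, so r7c7=4.
Step 2. [r8c8∈{6}] nothing but 6 survives at r8c8, so r8c8=6.
Step 3. [r6c6∈{3}] r6c6 is down to just 3. So r6c6=3.
Step 4. [r9c3∈{3}] r9c3 has the single candidate 3 ⇒ r9c3=3.
Step 5. [r5c1∈{3,6,7}] r5c1 is the only open cell in col 1 admitting 7 ⇒ r5c1=7.
Step 6. [r5c5∈{9}] r5c5's peers cover all but 9. So r5c5=9.
Step 7. [r8c6∈{5,7}] r8c6 is the only open cell in col 6 admitting 7, so r8c6=7.
Step 8. [r5c9∈{1,6}] 6 has one home in col 9: r5c9. So r5c9=6.
Step 9. [r7c4∈{2,9}] r7c4 is the only open cell in row 7 admitting 9 ⇒ r7c4=9.
Step 10. [r5c4∈{2,4,5}] in col 4, 2 fits only at r5c4. So r5c4=2.
Step 11. [r9c4∈{5}] nothing but 5 survives at r9c4 ⇒ r9c4=5.
Step 12. [r7c5∈{6,8}] row 7 places 8 nowhere but r7c5. So r7c5=8.
Step 13. [r9c5∈{6}] r9c5 has the single candidate 6, so r9c5=6.
Step 14. [r3c5∈{3}] only 3 remains possible at r3c5. So r3c5=3.
Step 15. [r1c3∈{2}] nothing but 2 survives at r1c3. So r1c3=2.
Step 16. [r1c1∈{3}] r1c1's peers cover all but 3. So r1c1=3.
Step 17. [r5c7∈{1}] r5c7 has the single candidate 1, so r5c7=1.
Step 18. [r3c1∈{8}] only 8 remains possible at r3c1. So r3c1=8.
Step 19. [r6c2∈{6}] r6c2 is down to just 6, so r6c2=6.
Step 20. [r7c6∈{2}] r7c6's peers cover all but 2 ⇒ r7c6=2.
Step 21. [r5c8∈{4}] nothing but 4 survives at r5c8, so r5c8=4.
Step 22. [r9c8∈{8}] r9c8's peers cover all but 8 ⇒ r9c8=8.
Step 23. [r8c4∈{3}] r8c4 is down to just 3, so r8c4=3.
Step 24. [r7c9∈{1}] nothing but 1 survives at r7c9, so r7c9=1.
Step 25. [r5c2∈{3}] r5c2 has the single candidate 3, so r5c2=3.
Step 26. [r4c5∈{7}] r4c5 has the single candidate 7, so r4c5=7.
Step 27. [r7c1∈{6}] r7c1's peers cover all but 6 ⇒ r7c1=6.
Step 28. [r9c7∈{9}] r9c7 has the single candidate 9 ⇒ r9c7=9.
Step 29. [r9c9∈{7}] only 7 remains possible at r9c9, so r9c9=7.
Step 30. [r9c2∈{4}] r9c2 is down to just 4, so r9c2=4.
Step 31. [r5c6∈{5}] r5c6 is down to just 5 ⇒ r5c6=5.
Step 32. [r8c9∈{5}] r8c9 has the single candidate 5 ⇒ r8c9=5.
Step 33. [r4c4∈{4}] nothing but 4 survives at r4c4. So r4c4=4.

Answer: 3 9 2 7 5 8 6 1 4 / 4 1 5 6 2 9 8 7 3 / 8 7 6 1 3 4 5 9 2 / 9 2 1 4 7 6 3 5 8 / 7 3 8 2 9 5 1 4 6 / 5 6 4 8 1 3 7 2 9 / 6 5 7 9 8 2 4 3 1 / 1 8 9 3 4 7 2 6 5 / 2 4 3 5 6 1 9 8 7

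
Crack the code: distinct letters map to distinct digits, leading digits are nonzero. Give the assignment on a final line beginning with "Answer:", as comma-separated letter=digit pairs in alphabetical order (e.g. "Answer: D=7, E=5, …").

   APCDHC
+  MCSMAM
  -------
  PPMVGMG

Step 1. [col 1: C + M ≡ G (mod 10)] several values work for M in column 1 (C + M ≡ G (mod 10), carry-in 0); try M=5 ⇒ M=5.
Step 2. [P] adding two 6-digit numbers gives at most 6+1 digits, and here it does — P is that final carry and must be 1 ⇒ P=1.
Step 3. [col 1: C + M ≡ G (mod 10)] several values work for C in column 1 (C + M ≡ G (mod 10), carry-in 0); try C=3 ⇒ C=3.
Step 4. [col 1: C + M ≡ G (mod 10)] column 1: given C=3, M=5, carry-in 0, and digits 1,3,5 already taken and all letters distinct, C+M≡G (mod 10) forces G=8, so G=8.
Step 5. [col 2: H + A ≡ M (mod 10)] no forcing yet in column 2 (carry-in 0); H=9 is free and consistent — try it. So H=9.
Step 6. [col 2: H + A ≡ M (mod 10)] in column 2 we have H+A≡M with carry-in 0; given H=9, M=5 and digits 1,3,5,8,9 already taken and all letters distinct, that pins A to 6, so A=6.
Step 7. [col 3: D + M ≡ G (mod 10)] from column 3 (M=5, G=8, carry-in 1, digits 1,3,5,6,8,9 already taken and all letters distinct): D must equal 2. So D=2.
Step 8. [col 4: C + S ≡ V (mod 10)] V=0 is one option consistent with column 4 (C + S ≡ V (mod 10), carry-in 0) — take it ⇒ V=0.
Step 9. [col 4: C + S ≡ V (mod 10)] from column 4 (C=3, V=0, carry-in 0, digits 0,1,2,3,5,6,8,9 already taken and all letters distinct): S must equal 7, so S=7.

Answer: A=6, C=3, D=2, G=8, H=9, M=5, P=1, S=7, V=0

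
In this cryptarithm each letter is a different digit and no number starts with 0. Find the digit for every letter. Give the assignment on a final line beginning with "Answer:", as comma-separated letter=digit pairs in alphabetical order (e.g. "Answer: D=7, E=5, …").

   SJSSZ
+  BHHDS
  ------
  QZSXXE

Step 1. [col 1: Z + S ≡ E (mod 10)] several values work for S in column 1 (Z + S ≡ E (mod 10), carry-in 0); try S=4. So S=4.
Step 2. [col 1: Z + S ≡ E (mod 10)] column 1 (Z + S ≡ E (mod 10), carry-in 0) doesn't pin Z yet; pick Z=2 and continue ⇒ Z=2.
Step 3. [col 1: Z + S ≡ E (mod 10)] column 1 reads Z+S+carry(0)=E with Z=2, S=4; with digits 2,4 already taken and all letters distinct, the only value for E is 6. So E=6.
Step 4. [Q] adding two 5-digit numbers gives at most 5+1 digits, and here it does — Q is that final carry and must be 1. So Q=1.
Step 5. [col 2: S + D ≡ X (mod 10)] several values work for D in column 2 (S + D ≡ X (mod 10), carry-in 0); try D=9. So D=9.
Step 6. [col 2: S + D ≡ X (mod 10)] from column 2 (S=4, D=9, carry-in 0, digits 1,2,4,6,9 already taken and all letters distinct): X must equal 3. So X=3.
Step 7. [col 3: S + H ≡ X (mod 10)] from column 3 (S=4, X=3, carry-in 1, digits 1,2,3,4,6,9 already taken and all letters distinct): H must equal 8, so H=8.
Step 8. [col 4: J + H ≡ S (mod 10)] from column 4 (H=8, S=4, carry-in 1, digits 1,2,3,4,6,8,9 already taken and all letters distinct): J must equal 5 ⇒ J=5.
Step 9. [col 5: S + B ≡ Z (mod 10)] column 5: given S=4, Z=2, carry-in 1, and digits 1,2,3,4,5,6,8,9 already taken and all letters distinct, S+B≡Z (mod 10) forces B=7, so B=7.

Answer: B=7, D=9, E=6, H=8, J=5, Q=1, S=4, X=3, Z=2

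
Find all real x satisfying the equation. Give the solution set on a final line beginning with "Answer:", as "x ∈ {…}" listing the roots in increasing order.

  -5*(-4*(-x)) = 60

Step 1. [-5*(-4*(-x)) = 60] divide by the outer -5. So div: -4*(-x) = -12.
Step 2. [-4*(-x) = -12] LHS = -4·(…); ÷-4 both sides ⇒ div: -x = 3.
Step 3. [-x = 3] flip signs both sides. So neg: x = -3.

Answer: x ∈ {-3}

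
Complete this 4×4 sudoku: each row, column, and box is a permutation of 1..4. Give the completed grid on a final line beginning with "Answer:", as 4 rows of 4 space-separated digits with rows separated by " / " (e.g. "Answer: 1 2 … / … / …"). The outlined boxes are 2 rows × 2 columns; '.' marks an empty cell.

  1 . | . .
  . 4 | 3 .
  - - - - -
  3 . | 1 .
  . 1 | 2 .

Step 1. [r2c1∈{2}] nothing but 2 survives at r2c1, so r2c1=2.
Step 2. [r3c4∈{4}] r3c4's peers cover all but 4, so r3c4=4.
Step 3. [r2c4∈{1}] only 1 remains possible at r2c4 ⇒ r2c4=1.
Step 4. [r1c2∈{3}] r1c2 is down to just 3, so r1c2=3.
Step 5. [r4c4∈{3}] r4c4 has the single candidate 3, so r4c4=3.
Step 6. [r1c3∈{4}] r1c3's peers cover all but 4, so r1c3=4.
Step 7. [r4c1∈{4}] r4c1 is down to just 4 ⇒ r4c1=4.
Step 8. [r3c2∈{2}] only 2 remains possible at r3c2, so r3c2=2.
Step 9. [r1c4∈{2}] r1c4's peers cover all but 2, so r1c4=2.

Answer: 1 3 4 2 / 2 4 3 1 / 3 2 1 4 / 4 1 2 3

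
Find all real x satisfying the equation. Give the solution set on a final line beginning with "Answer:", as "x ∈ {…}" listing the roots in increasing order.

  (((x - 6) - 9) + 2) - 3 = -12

Step 1. [(((x - 6) - 9) + 2) - 3 = -12] peel the -3: add 3 from each side ⇒ sub: ((x - 6) - 9) + 2 = -9.
Step 2. [((x - 6) - 9) + 2 = -9] +2 is outermost — subtract 2 both sides ⇒ sub: (x - 6) - 9 = -11.
Step 3. [(x - 6) - 9 = -11] -9 is outermost — add 9 both sides, so sub: x - 6 = -2.
Step 4. [x - 6 = -2] the outer -6 inverts by adding 6. So sub: x = 4.

Answer: x ∈ {4}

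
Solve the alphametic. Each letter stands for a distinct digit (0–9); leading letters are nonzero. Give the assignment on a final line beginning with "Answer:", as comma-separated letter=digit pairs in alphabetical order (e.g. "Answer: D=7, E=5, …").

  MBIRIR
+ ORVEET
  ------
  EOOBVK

Step 1. [col 1: R + T ≡ K (mod 10)] T=1 is one option consistent with column 1 (R + T ≡ K (mod 10), carry-in 0) — take it ⇒ T=1.
Step 2. [col 1: R + T ≡ K (mod 10)] K=9 is one option consistent with column 1 (R + T ≡ K (mod 10), carry-in 0) — take it ⇒ K=9.
Step 3. [col 1: R + T ≡ K (mod 10)] column 1: given T=1, K=9, carry-in 0, and digits 1,9 already taken and all letters distinct, R+T≡K (mod 10) forces R=8. So R=8.
Step 4. [col 2: I + E ≡ V (mod 10)] several values work for V in column 2 (I + E ≡ V (mod 10), carry-in 0); try V=0, so V=0.
Step 5. [col 2: I + E ≡ V (mod 10)] several values work for E in column 2 (I + E ≡ V (mod 10), carry-in 0); try E=7. So E=7.
Step 6. [col 2: I + E ≡ V (mod 10)] column 2 reads I+E+carry(0)=V with E=7, V=0; with digits 0,1,7,8,9 already taken and all letters distinct, the only value for I is 3 ⇒ I=3.
Step 7. [col 3: R + E ≡ B (mod 10)] column 3: given R=8, E=7, carry-in 1, and digits 0,1,3,7,8,9 already taken and all letters distinct, R+E≡B (mod 10) forces B=6 ⇒ B=6.
Step 8. [col 4: I + V ≡ O (mod 10)] in column 4 we have I+V≡O with carry-in 1; given I=3, V=0 and digits 0,1,3,6,7,8,9 already taken and all letters distinct, that pins O to 4, so O=4.
Step 9. [col 6: M + O ≡ E (mod 10)] column 6 reads M+O+carry(1)=E with O=4, E=7; with digits 0,1,3,4,6,7,8,9 already taken and all letters distinct, the only value for M is 2. So M=2.

Answer: B=6, E=7, I=3, K=9, M=2, O=4, R=8, T=1, V=0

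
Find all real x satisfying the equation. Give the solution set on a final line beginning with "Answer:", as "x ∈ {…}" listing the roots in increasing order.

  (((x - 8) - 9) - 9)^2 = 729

Step 1. [(((x - 8) - 9) - 9)^2 = 729] LHS squared, RHS 729 ≥ 0: apply √ (±), so sqrt: ((x - 8) - 9) - 9 = 27 or -27.
Step 2. [((x - 8) - 9) - 9 = 27 or -27] the outer -9 inverts by adding 9. So sub: (x - 8) - 9 = 36 or -18.
Step 3. [(x - 8) - 9 = 36 or -18] add 9: x sits inside (… - 9). So sub: x - 8 = 45 or -9.
Step 4. [x - 8 = 45 or -9] peel the -8: add 8 from each side ⇒ sub: x = 53 or -1.

Answer: x ∈ {-1, 53}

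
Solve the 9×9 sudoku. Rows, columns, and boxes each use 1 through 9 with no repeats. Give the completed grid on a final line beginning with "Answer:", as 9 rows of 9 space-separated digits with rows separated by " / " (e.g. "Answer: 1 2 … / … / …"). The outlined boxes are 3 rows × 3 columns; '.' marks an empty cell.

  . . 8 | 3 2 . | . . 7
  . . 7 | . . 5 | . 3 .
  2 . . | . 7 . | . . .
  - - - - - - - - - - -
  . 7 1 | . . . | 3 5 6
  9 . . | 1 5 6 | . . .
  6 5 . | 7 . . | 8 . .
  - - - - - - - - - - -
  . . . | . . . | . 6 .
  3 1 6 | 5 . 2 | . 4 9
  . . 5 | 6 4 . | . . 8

Step 1. [r6c8∈{1,2,9}] r6c8 is the only open cell in box 6 admitting 9. So r6c8=9.
Step 2. [r1c8∈{1}] nothing but 1 survives at r1c8 ⇒ r1c8=1.
Step 3. [r9c6∈{1,3,7,9}] r9c6 is the only open cell in row 9 admitting 3, so r9c6=3.
Step 4. [r9c2∈{2,9}] r9c2 is the only open cell in row 9 admitting 9. So r9c2=9.
Step 5. [r6c6∈{4}] r6c6 is down to just 4, so r6c6=4.
Step 6. [r1c6∈{9}] nothing but 9 survives at r1c6, so r1c6=9.
Step 7. [r4c1∈{4,8}] r4c1 is the only open cell in row 4 admitting 4 ⇒ r4c1=4.
Step 8. [r7c1∈{7,8}] in col 1, 8 fits only at r7c1. So r7c1=8.
Step 9. [r2c7∈{2,4,6,9}] row 2 places 9 nowhere but r2c7. So r2c7=9.
Step 10. [r8c7∈{7}] r8c7 is down to just 7, so r8c7=7.
Step 11. [r9c8∈{2}] r9c8 has the single candidate 2, so r9c8=2.
Step 12. [r5c7∈{2,4}] r5c7 is the only open cell in col 7 admitting 2, so r5c7=2.
Step 13. [r4c6∈{8}] r4c6's peers cover all but 8 ⇒ r4c6=8.
Step 14. [r2c5∈{1,6,8}] col 5 places 6 nowhere but r2c5. So r2c5=6.
Step 15. [r2c2∈{4}] r2c2's peers cover all but 4 ⇒ r2c2=4.
Step 16. [r7c5∈{1,9}] r7c5 is the only open cell in col 5 admitting 1 ⇒ r7c5=1.
Step 17. [r1c7∈{4,5,6}] 4 has one home in row 1: r1c7. So r1c7=4.
Step 18. [r5c3∈{3}] nothing but 3 survives at r5c3, so r5c3=3.
Step 19. [r7c7∈{5}] nothing but 5 survives at r7c7, so r7c7=5.
Step 20. [r4c4∈{2,9}] across row 4, 2 lands solely at r4c4. So r4c4=2.
Step 21. [r1c2∈{6}] r1c2 has the single candidate 6 ⇒ r1c2=6.
Step 22. [r2c4∈{8}] nothing but 8 survives at r2c4 ⇒ r2c4=8.
Step 23. [r7c3∈{2,4}] across row 7, 4 lands solely at r7c3, so r7c3=4.
Step 24. [r8c5∈{8}] r8c5 has the single candidate 8. So r8c5=8.
Step 25. [r3c3∈{9}] r3c3 is down to just 9 ⇒ r3c3=9.
Step 26. [r7c4∈{9}] r7c4's peers cover all but 9 ⇒ r7c4=9.
Step 27. [r1c1∈{5}] r1c1 is down to just 5. So r1c1=5.
Step 28. [r3c6∈{1}] r3c6 has the single candidate 1 ⇒ r3c6=1.
Step 29. [r6c5∈{3}] only 3 remains possible at r6c5, so r6c5=3.
Step 30. [r3c9∈{5}] r3c9 has the single candidate 5, so r3c9=5.
Step 31. [r3c2∈{3}] r3c2 has the single candidate 3, so r3c2=3.
Step 32. [r7c2∈{2}] r7c2 is down to just 2. So r7c2=2.
Step 33. [r6c9∈{1}] nothing but 1 survives at r6c9. So r6c9=1.
Step 34. [r7c9∈{3}] r7c9 is down to just 3, so r7c9=3.
Step 35. [r5c2∈{8}] r5c2 is down to just 8. So r5c2=8.
Step 36. [r6c3∈{2}] r6c3 has the single candidate 2, so r6c3=2.
Step 37. [r5c9∈{4}] r5c9 is down to just 4. So r5c9=4.
Step 38. [r3c7∈{6}] only 6 remains possible at r3c7 ⇒ r3c7=6.
Step 39. [r5c8∈{7}] r5c8 is down to just 7. So r5c8=7.
Step 40. [r7c6∈{7}] r7c6 is down to just 7. So r7c6=7.
Step 41. [r2c1∈{1}] r2c1 is down to just 1, so r2c1=1.
Step 42. [r9c1∈{7}] r9c1 has the single candidate 7 ⇒ r9c1=7.
Step 43. [r9c7∈{1}] nothing but 1 survives at r9c7. So r9c7=1.
Step 44. [r3c4∈{4}] only 4 remains possible at r3c4, so r3c4=4.
Step 45. [r3c8∈{8}] r3c8 is down to just 8. So r3c8=8.
Step 46. [r2c9∈{2}] r2c9 is down to just 2 ⇒ r2c9=2.
Step 47. [r4c5∈{9}] r4c5 has the single candidate 9. So r4c5=9.

Answer: 5 6 8 3 2 9 4 1 7 / 1 4 7 8 6 5 9 3 2 / 2 3 9 4 7 1 6 8 5 / 4 7 1 2 9 8 3 5 6 / 9 8 3 1 5 6 2 7 4 / 6 5 2 7 3 4 8 9 1 / 8 2 4 9 1 7 5 6 3 / 3 1 6 5 8 2 7 4 9 / 7 9 5 6 4 3 1 2 8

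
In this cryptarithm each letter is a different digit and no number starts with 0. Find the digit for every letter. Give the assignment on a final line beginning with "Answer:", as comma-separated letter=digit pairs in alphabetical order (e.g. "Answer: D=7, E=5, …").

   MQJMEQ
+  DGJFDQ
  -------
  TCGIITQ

Step 1. [T] the sum has 7 digits but both addends have 6; that extra leading digit T is the final carry, namely 1, so T=1.
Step 2. [col 1: Q + Q ≡ Q (mod 10)] column 1: given nothing yet, carry-in 0, and digits 1 already taken and all letters distinct, Q+Q≡Q (mod 10) forces Q=0. So Q=0.
Step 3. [col 2: E + D ≡ T (mod 10)] several values work for D in column 2 (E + D ≡ T (mod 10), carry-in 0); try D=7. So D=7.
Step 4. [col 2: E + D ≡ T (mod 10)] in column 2 we have E+D≡T with carry-in 0; given D=7, T=1 and digits 0,1,7 already taken and all letters distinct, that pins E to 4. So E=4.
Step 5. [col 3: M + F ≡ I (mod 10)] I=5 is one option consistent with column 3 (M + F ≡ I (mod 10), carry-in 1) — take it ⇒ I=5.
Step 6. [col 3: M + F ≡ I (mod 10)] F=8 is one option consistent with column 3 (M + F ≡ I (mod 10), carry-in 1) — take it ⇒ F=8.
Step 7. [col 3: M + F ≡ I (mod 10)] column 3: given F=8, I=5, carry-in 1, and digits 0,1,4,5,7,8 already taken and all letters distinct, M+F≡I (mod 10) forces M=6, so M=6.
Step 8. [col 4: J + J ≡ I (mod 10)] in column 4 we have J+J≡I with carry-in 1; given I=5 and digits 0,1,4,5,6,7,8 already taken and all letters distinct, that pins J to 2. So J=2.
Step 9. [col 5: Q + G ≡ G (mod 10)] G=9 is one option consistent with column 5 (Q + G ≡ G (mod 10), carry-in 0) — take it ⇒ G=9.
Step 10. [col 6: M + D ≡ C (mod 10)] column 6 reads M+D+carry(0)=C with M=6, D=7; with digits 0,1,2,4,5,6,7,8,9 already taken and all letters distinct, the only value for C is 3 ⇒ C=3.

Answer: C=3, D=7, E=4, F=8, G=9, I=5, J=2, M=6, Q=0, T=1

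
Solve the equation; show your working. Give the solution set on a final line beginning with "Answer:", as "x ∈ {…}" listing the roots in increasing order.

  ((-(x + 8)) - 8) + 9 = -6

Step 1. [((-(x + 8)) - 8) + 9 = -6] peel the +9: subtract 9 from each side. So sub: (-(x + 8)) - 8 = -15.
Step 2. [(-(x + 8)) - 8 = -15] the outer -8 inverts by adding 8 ⇒ sub: -(x + 8) = -7.
Step 3. [-(x + 8) = -7] leading − — multiply by −1. So neg: x + 8 = 7.
Step 4. [x + 8 = 7] subtract 8: x sits inside (… + 8). So sub: x = -1.

Answer: x ∈ {-1}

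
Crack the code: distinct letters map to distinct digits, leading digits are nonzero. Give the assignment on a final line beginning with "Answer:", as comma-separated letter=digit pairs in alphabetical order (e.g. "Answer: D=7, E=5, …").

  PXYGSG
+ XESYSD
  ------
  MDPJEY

Step 1. [col 1: G + D ≡ Y (mod 10)] D=7 is one option consistent with column 1 (G + D ≡ Y (mod 10), carry-in 0) — take it, so D=7.
Step 2. [col 1: G + D ≡ Y (mod 10)] Y=8 is one option consistent with column 1 (G + D ≡ Y (mod 10), carry-in 0) — take it, so Y=8.
Step 3. [col 1: G + D ≡ Y (mod 10)] column 1: given D=7, Y=8, carry-in 0, and digits 7,8 already taken and all letters distinct, G+D≡Y (mod 10) forces G=1, so G=1.
Step 4. [col 2: S + S ≡ E (mod 10)] S=6 is one option consistent with column 2 (S + S ≡ E (mod 10), carry-in 0) — take it. So S=6.
Step 5. [col 2: S + S ≡ E (mod 10)] column 2: given S=6, carry-in 0, and digits 1,6,7,8 already taken and all letters distinct, S+S≡E (mod 10) forces E=2. So E=2.
Step 6. [col 3: G + Y ≡ J (mod 10)] column 3 reads G+Y+carry(1)=J with G=1, Y=8; with digits 1,2,6,7,8 already taken and all letters distinct, the only value for J is 0, so J=0.
Step 7. [col 4: Y + S ≡ P (mod 10)] column 4: given Y=8, S=6, carry-in 1, and digits 0,1,2,6,7,8 already taken and all letters distinct, Y+S≡P (mod 10) forces P=5, so P=5.
Step 8. [col 5: X + E ≡ D (mod 10)] column 5: given E=2, D=7, carry-in 1, and digits 0,1,2,5,6,7,8 already taken and all letters distinct, X+E≡D (mod 10) forces X=4 ⇒ X=4.
Step 9. [col 6: P + X ≡ M (mod 10)] in column 6 we have P+X≡M with carry-in 0; given P=5, X=4 and digits 0,1,2,4,5,6,7,8 already taken and all letters distinct, that pins M to 9 ⇒ M=9.

Answer: D=7, E=2, G=1, J=0, M=9, P=5, S=6, X=4, Y=8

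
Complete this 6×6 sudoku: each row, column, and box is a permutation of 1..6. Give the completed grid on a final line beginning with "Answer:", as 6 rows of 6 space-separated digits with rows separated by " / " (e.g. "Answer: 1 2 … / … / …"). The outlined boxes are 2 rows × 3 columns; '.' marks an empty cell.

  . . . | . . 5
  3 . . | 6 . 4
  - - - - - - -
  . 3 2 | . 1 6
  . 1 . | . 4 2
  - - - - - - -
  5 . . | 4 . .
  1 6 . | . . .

Step 1. [r1c1∈{2,4,6}] r1c1 is the only open cell in col 1 admitting 2 ⇒ r1c1=2.
Step 2. [r6c6∈{3}] nothing but 3 survives at r6c6, so r6c6=3.
Step 3. [r4c3∈{5,6}] 5 has one home in box 3: r4c3, so r4c3=5.
Step 4. [r6c4∈{2,5}] col 4 places 2 nowhere but r6c4, so r6c4=2.
Step 5. [r1c3∈{1,4,6}] in row 1, 6 fits only at r1c3 ⇒ r1c3=6.
Step 6. [r1c5∈{3}] nothing but 3 survives at r1c5, so r1c5=3.
Step 7. [r3c4∈{5}] r3c4 has the single candidate 5, so r3c4=5.
Step 8. [r5c5∈{6}] r5c5's peers cover all but 6. So r5c5=6.
Step 9. [r2c3∈{1}] r2c3's peers cover all but 1. So r2c3=1.
Step 10. [r5c2∈{2}] r5c2 has the single candidate 2 ⇒ r5c2=2.
Step 11. [r5c3∈{3}] nothing but 3 survives at r5c3 ⇒ r5c3=3.
Step 12. [r5c6∈{1}] r5c6's peers cover all but 1 ⇒ r5c6=1.
Step 13. [r1c4∈{1}] r1c4's peers cover all but 1. So r1c4=1.
Step 14. [r6c5∈{5}] r6c5 is down to just 5. So r6c5=5.
Step 15. [r2c2∈{5}] r2c2 is down to just 5. So r2c2=5.
Step 16. [r1c2∈{4}] r1c2's peers cover all but 4, so r1c2=4.
Step 17. [r3c1∈{4}] r3c1's peers cover all but 4 ⇒ r3c1=4.
Step 18. [r2c5∈{2}] r2c5's peers cover all but 2, so r2c5=2.
Step 19. [r4c4∈{3}] r4c4's peers cover all but 3, so r4c4=3.
Step 20. [r6c3∈{4}] nothing but 4 survives at r6c3. So r6c3=4.
Step 21. [r4c1∈{6}] r4c1's peers cover all but 6 ⇒ r4c1=6.

Answer: 2 4 6 1 3 5 / 3 5 1 6 2 4 / 4 3 2 5 1 6 / 6 1 5 3 4 2 / 5 2 3 4 6 1 / 1 6 4 2 5 3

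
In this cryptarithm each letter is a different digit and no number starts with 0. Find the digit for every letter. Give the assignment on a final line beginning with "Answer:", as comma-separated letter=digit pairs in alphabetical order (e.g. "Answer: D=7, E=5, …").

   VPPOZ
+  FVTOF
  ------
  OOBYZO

Step 1. [col 1: Z + F ≡ O (mod 10)] column 1 (Z + F ≡ O (mod 10), carry-in 0) doesn't pin Z yet; pick Z=3 and continue, so Z=3.
Step 2. [col 1: Z + F ≡ O (mod 10)] F=8 is one option consistent with column 1 (Z + F ≡ O (mod 10), carry-in 0) — take it. So F=8.
Step 3. [col 1: Z + F ≡ O (mod 10)] in column 1 we have Z+F≡O with carry-in 0; given Z=3, F=8 and digits 3,8 already taken and all letters distinct, that pins O to 1, so O=1.
Step 4. [col 3: P + T ≡ Y (mod 10)] column 3 (P + T ≡ Y (mod 10), carry-in 0) doesn't pin P yet; pick P=7 and continue ⇒ P=7.
Step 5. [col 3: P + T ≡ Y (mod 10)] no forcing yet in column 3 (carry-in 0); T=9 is free and consistent — try it ⇒ T=9.
Step 6. [col 3: P + T ≡ Y (mod 10)] column 3: given P=7, T=9, carry-in 0, and digits 1,3,7,8,9 already taken and all letters distinct, P+T≡Y (mod 10) forces Y=6, so Y=6.
Step 7. [col 4: P + V ≡ B (mod 10)] no forcing yet in column 4 (carry-in 1); B=0 is free and consistent — try it. So B=0.
Step 8. [col 4: P + V ≡ B (mod 10)] column 4 reads P+V+carry(1)=B with P=7, B=0; with digits 0,1,3,6,7,8,9 already taken and all letters distinct, the only value for V is 2, so V=2.

Answer: B=0, F=8, O=1, P=7, T=9, V=2, Y=6, Z=3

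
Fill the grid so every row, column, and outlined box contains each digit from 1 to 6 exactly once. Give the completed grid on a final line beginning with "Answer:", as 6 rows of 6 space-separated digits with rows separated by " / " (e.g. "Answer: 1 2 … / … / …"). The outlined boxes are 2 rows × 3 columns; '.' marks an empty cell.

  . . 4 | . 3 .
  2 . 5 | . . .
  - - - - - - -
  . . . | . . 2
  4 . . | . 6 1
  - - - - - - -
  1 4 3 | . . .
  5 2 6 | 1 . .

Step 1. [r1c1∈{6}] r1c1's peers cover all but 6. So r1c1=6.
Step 2. [r3c2∈{1,3,5,6}] 6 has one home in row 3: r3c2. So r3c2=6.
Step 3. [r6c5∈{4}] only 4 remains possible at r6c5. So r6c5=4.
Step 4. [r3c5∈{5}] nothing but 5 survives at r3c5. So r3c5=5.
Step 5. [r3c4∈{3,4}] 4 has one home in row 3: r3c4 ⇒ r3c4=4.
Step 6. [r1c6∈{5}] r1c6's peers cover all but 5, so r1c6=5.
Step 7. [r5c6∈{6}] r5c6 is down to just 6, so r5c6=6.
Step 8. [r2c2∈{1,3}] across row 2, 3 lands solely at r2c2 ⇒ r2c2=3.
Step 9. [r5c4∈{2,5}] in row 5, 5 fits only at r5c4. So r5c4=5.
Step 10. [r6c6∈{3}] r6c6 has the single candidate 3, so r6c6=3.
Step 11. [r1c2∈{1}] only 1 remains possible at r1c2, so r1c2=1.
Step 12. [r4c2∈{5}] only 5 remains possible at r4c2, so r4c2=5.
Step 13. [r1c4∈{2}] r1c4's peers cover all but 2 ⇒ r1c4=2.
Step 14. [r2c4∈{6}] r2c4's peers cover all but 6. So r2c4=6.
Step 15. [r4c3∈{2}] r4c3's peers cover all but 2, so r4c3=2.
Step 16. [r4c4∈{3}] only 3 remains possible at r4c4. So r4c4=3.
Step 17. [r3c1∈{3}] only 3 remains possible at r3c1. So r3c1=3.
Step 18. [r3c3∈{1}] r3c3's peers cover all but 1. So r3c3=1.
Step 19. [r2c6∈{4}] only 4 remains possible at r2c6, so r2c6=4.
Step 20. [r5c5∈{2}] r5c5 is down to just 2, so r5c5=2.
Step 21. [r2c5∈{1}] r2c5 has the single candidate 1. So r2c5=1.

Answer: 6 1 4 2 3 5 / 2 3 5 6 1 4 / 3 6 1 4 5 2 / 4 5 2 3 6 1 / 1 4 3 5 2 6 / 5 2 6 1 4 3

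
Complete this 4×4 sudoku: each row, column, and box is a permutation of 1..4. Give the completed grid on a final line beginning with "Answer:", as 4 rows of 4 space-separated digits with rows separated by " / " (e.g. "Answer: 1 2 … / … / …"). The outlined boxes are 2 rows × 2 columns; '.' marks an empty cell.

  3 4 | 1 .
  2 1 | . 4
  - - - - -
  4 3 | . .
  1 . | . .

Step 1. [r3c3∈{2}] r3c3 has the single candidate 2. So r3c3=2.
Step 2. [r2c3∈{3}] r2c3 is down to just 3 ⇒ r2c3=3.
Step 3. [r1c4∈{2}] nothing but 2 survives at r1c4, so r1c4=2.
Step 4. [r4c3∈{4}] r4c3's peers cover all but 4, so r4c3=4.
Step 5. [r4c2∈{2}] nothing but 2 survives at r4c2. So r4c2=2.
Step 6. [r3c4∈{1}] only 1 remains possible at r3c4 ⇒ r3c4=1.
Step 7. [r4c4∈{3}] r4c4's peers cover all but 3, so r4c4=3.

Answer: 3 4 1 2 / 2 1 3 4 / 4 3 2 1 / 1 2 4 3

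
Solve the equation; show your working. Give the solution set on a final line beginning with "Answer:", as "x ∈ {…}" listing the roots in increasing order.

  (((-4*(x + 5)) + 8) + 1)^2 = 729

Step 1. [(((-4*(x + 5)) + 8) + 1)^2 = 729] LHS squared, RHS 729 ≥ 0: apply √ (±) ⇒ sqrt: ((-4*(x + 5)) + 8) + 1 = 27 or -27.
Step 2. [((-4*(x + 5)) + 8) + 1 = 27 or -27] +1 is outermost — subtract 1 both sides. So sub: (-4*(x + 5)) + 8 = 26 or -28.
Step 3. [(-4*(x + 5)) + 8 = 26 or -28] the outer +8 inverts by subtracting 8. So sub: -4*(x + 5) = 18 or -36.
Step 4. [-4*(x + 5) = 18 or -36] -4 out front; divide by -4 ⇒ div: x + 5 = -9/2 or 9.
Step 5. [x + 5 = -9/2 or 9] the outer +5 inverts by subtracting 5. So sub: x = -19/2 or 4.

Answer: x ∈ {-19/2, 4}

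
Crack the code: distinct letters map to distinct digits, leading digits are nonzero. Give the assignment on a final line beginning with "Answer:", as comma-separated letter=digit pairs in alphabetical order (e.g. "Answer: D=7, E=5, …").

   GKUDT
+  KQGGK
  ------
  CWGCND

Step 1. [C] C is the leading digit of a 6-digit sum of two 5-digit numbers; the final carry is exactly 1, so C=1.
Step 2. [col 1: T + K ≡ D (mod 10)] no forcing yet in column 1 (carry-in 0); D=7 is free and consistent — try it, so D=7.
Step 3. [col 1: T + K ≡ D (mod 10)] no forcing yet in column 1 (carry-in 0); T=9 is free and consistent — try it ⇒ T=9.
Step 4. [col 1: T + K ≡ D (mod 10)] column 1 reads T+K+carry(0)=D with T=9, D=7; with digits 1,7,9 already taken and all letters distinct, the only value for K is 8, so K=8.
Step 5. [col 2: D + G ≡ N (mod 10)] G=4 is one option consistent with column 2 (D + G ≡ N (mod 10), carry-in 1) — take it, so G=4.
Step 6. [col 2: D + G ≡ N (mod 10)] column 2: given D=7, G=4, carry-in 1, and digits 1,4,7,8,9 already taken and all letters distinct, D+G≡N (mod 10) forces N=2 ⇒ N=2.
Step 7. [col 3: U + G ≡ C (mod 10)] column 3 reads U+G+carry(1)=C with G=4, C=1; with digits 1,2,4,7,8,9 already taken and all letters distinct, the only value for U is 6. So U=6.
Step 8. [col 4: K + Q ≡ G (mod 10)] from column 4 (K=8, G=4, carry-in 1, digits 1,2,4,6,7,8,9 already taken and all letters distinct): Q must equal 5. So Q=5.
Step 9. [col 5: G + K ≡ W (mod 10)] in column 5 we have G+K≡W with carry-in 1; given G=4, K=8 and digits 1,2,4,5,6,7,8,9 already taken and all letters distinct, that pins W to 3. So W=3.

Answer: C=1, D=7, G=4, K=8, N=2, Q=5, T=9, U=6, W=3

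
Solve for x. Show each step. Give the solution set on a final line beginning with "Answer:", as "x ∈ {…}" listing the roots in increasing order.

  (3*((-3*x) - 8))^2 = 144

Step 1. [(3*((-3*x) - 8))^2 = 144] LHS squared, RHS 144 ≥ 0: apply √ (±) ⇒ sqrt: 3*((-3*x) - 8) = 12 or -12.
Step 2. [3*((-3*x) - 8) = 12 or -12] LHS = 3·(…); ÷3 both sides ⇒ div: (-3*x) - 8 = 4 or -4.
Step 3. [(-3*x) - 8 = 4 or -4] 8 comes off first (add 8) ⇒ sub: -3*x = 12 or 4.
Step 4. [-3*x = 12 or 4] leading coefficient -3: divide by -3, so div: x = -4 or -4/3.

Answer: x ∈ {-4, -4/3}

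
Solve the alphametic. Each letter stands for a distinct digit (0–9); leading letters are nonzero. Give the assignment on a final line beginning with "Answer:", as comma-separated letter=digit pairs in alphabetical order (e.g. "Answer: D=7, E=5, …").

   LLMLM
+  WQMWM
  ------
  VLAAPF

Step 1. [col 1: M + M ≡ F (mod 10)] M=2 is one option consistent with column 1 (M + M ≡ F (mod 10), carry-in 0) — take it. So M=2.
Step 2. [V] the sum has 6 digits but both addends have 5; that extra leading digit V is the final carry, namely 1. So V=1.
Step 3. [col 1: M + M ≡ F (mod 10)] column 1 reads M+M+carry(0)=F with M=2; with digits 1,2 already taken and all letters distinct, the only value for F is 4. So F=4.
Step 4. [col 2: L + W ≡ P (mod 10)] P=6 is one option consistent with column 2 (L + W ≡ P (mod 10), carry-in 0) — take it, so P=6.
Step 5. [col 2: L + W ≡ P (mod 10)] several values work for W in column 2 (L + W ≡ P (mod 10), carry-in 0); try W=9. So W=9.
Step 6. [col 2: L + W ≡ P (mod 10)] column 2 reads L+W+carry(0)=P with W=9, P=6; with digits 1,2,4,6,9 already taken and all letters distinct, the only value for L is 7, so L=7.
Step 7. [col 3: M + M ≡ A (mod 10)] column 3 reads M+M+carry(1)=A with M=2; with digits 1,2,4,6,7,9 already taken and all letters distinct, the only value for A is 5. So A=5.
Step 8. [col 4: L + Q ≡ A (mod 10)] column 4: given L=7, A=5, carry-in 0, and digits 1,2,4,5,6,7,9 already taken and all letters distinct, L+Q≡A (mod 10) forces Q=8, so Q=8.

Answer: A=5, F=4, L=7, M=2, P=6, Q=8, V=1, W=9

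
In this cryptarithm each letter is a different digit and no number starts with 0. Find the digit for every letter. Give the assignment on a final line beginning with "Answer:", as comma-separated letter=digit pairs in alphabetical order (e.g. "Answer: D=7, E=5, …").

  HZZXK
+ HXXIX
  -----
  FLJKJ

Step 1. [col 1: K + X ≡ J (mod 10)] column 1 (K + X ≡ J (mod 10), carry-in 0) doesn't pin J yet; pick J=9 and continue. So J=9.
Step 2. [col 1: K + X ≡ J (mod 10)] no forcing yet in column 1 (carry-in 0); K=2 is free and consistent — try it, so K=2.
Step 3. [col 1: K + X ≡ J (mod 10)] from column 1 (K=2, J=9, carry-in 0, digits 2,9 already taken and all letters distinct): X must equal 7 ⇒ X=7.
Step 4. [col 2: X + I ≡ K (mod 10)] column 2: given X=7, K=2, carry-in 0, and digits 2,7,9 already taken and all letters distinct, X+I≡K (mod 10) forces I=5. So I=5.
Step 5. [col 3: Z + X ≡ J (mod 10)] from column 3 (X=7, J=9, carry-in 1, digits 2,5,7,9 already taken and all letters distinct): Z must equal 1, so Z=1.
Step 6. [col 4: Z + X ≡ L (mod 10)] column 4 reads Z+X+carry(0)=L with Z=1, X=7; with digits 1,2,5,7,9 already taken and all letters distinct, the only value for L is 8. So L=8.
Step 7. [col 5: H + H ≡ F (mod 10)] column 5: given nothing yet, carry-in 0, and digits 1,2,5,7,8,9 already taken and all letters distinct, H+H≡F (mod 10) forces F=6 ⇒ F=6.
Step 8. [col 5: H + H ≡ F (mod 10)] from column 5 (F=6, carry-in 0, digits 1,2,5,6,7,8,9 already taken and all letters distinct): H must equal 3. So H=3.

Answer: F=6, H=3, I=5, J=9, K=2, L=8, X=7, Z=1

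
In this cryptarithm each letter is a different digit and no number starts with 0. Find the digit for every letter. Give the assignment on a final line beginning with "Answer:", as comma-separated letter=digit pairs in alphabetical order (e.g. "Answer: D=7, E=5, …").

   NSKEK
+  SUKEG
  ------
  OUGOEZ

Step 1. [col 1: K + G ≡ Z (mod 10)] several values work for G in column 1 (K + G ≡ Z (mod 10), carry-in 0); try G=7 ⇒ G=7.
Step 2. [col 1: K + G ≡ Z (mod 10)] no forcing yet in column 1 (carry-in 0); Z=2 is free and consistent — try it ⇒ Z=2.
Step 3. [col 1: K + G ≡ Z (mod 10)] column 1 reads K+G+carry(0)=Z with G=7, Z=2; with digits 2,7 already taken and all letters distinct, the only value for K is 5, so K=5.
Step 4. [col 2: E + E ≡ E (mod 10)] in column 2 we have E+E≡E with carry-in 1; given nothing yet and digits 2,5,7 already taken and all letters distinct, that pins E to 9, so E=9.
Step 5. [col 3: K + K ≡ O (mod 10)] in column 3 we have K+K≡O with carry-in 1; given K=5 and digits 2,5,7,9 already taken and all letters distinct, that pins O to 1 ⇒ O=1.
Step 6. [col 4: S + U ≡ G (mod 10)] U=0 is one option consistent with column 4 (S + U ≡ G (mod 10), carry-in 1) — take it, so U=0.
Step 7. [col 4: S + U ≡ G (mod 10)] from column 4 (U=0, G=7, carry-in 1, digits 0,1,2,5,7,9 already taken and all letters distinct): S must equal 6, so S=6.
Step 8. [col 5: N + S ≡ U (mod 10)] column 5: given S=6, U=0, carry-in 0, and digits 0,1,2,5,6,7,9 already taken and all letters distinct, N+S≡U (mod 10) forces N=4. So N=4.

Answer: E=9, G=7, K=5, N=4, O=1, S=6, U=0, Z=2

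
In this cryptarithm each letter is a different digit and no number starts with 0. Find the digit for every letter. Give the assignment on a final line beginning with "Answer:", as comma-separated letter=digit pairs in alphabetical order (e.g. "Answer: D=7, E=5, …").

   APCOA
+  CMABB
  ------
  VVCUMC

Step 1. [col 1: A + B ≡ C (mod 10)] several values work for C in column 1 (A + B ≡ C (mod 10), carry-in 0); try C=6. So C=6.
Step 2. [V] adding two 5-digit numbers gives at most 5+1 digits, and here it does — V is that final carry and must be 1 ⇒ V=1.
Step 3. [col 1: A + B ≡ C (mod 10)] several values work for B in column 1 (A + B ≡ C (mod 10), carry-in 0); try B=2, so B=2.
Step 4. [col 1: A + B ≡ C (mod 10)] from column 1 (B=2, C=6, carry-in 0, digits 1,2,6 already taken and all letters distinct): A must equal 4. So A=4.
Step 5. [col 2: O + B ≡ M (mod 10)] no forcing yet in column 2 (carry-in 0); M=7 is free and consistent — try it ⇒ M=7.
Step 6. [col 2: O + B ≡ M (mod 10)] column 2 reads O+B+carry(0)=M with B=2, M=7; with digits 1,2,4,6,7 already taken and all letters distinct, the only value for O is 5. So O=5.
Step 7. [col 3: C + A ≡ U (mod 10)] from column 3 (C=6, A=4, carry-in 0, digits 1,2,4,5,6,7 already taken and all letters distinct): U must equal 0. So U=0.
Step 8. [col 4: P + M ≡ C (mod 10)] in column 4 we have P+M≡C with carry-in 1; given M=7, C=6 and digits 0,1,2,4,5,6,7 already taken and all letters distinct, that pins P to 8. So P=8.

Answer: A=4, B=2, C=6, M=7, O=5, P=8, U=0, V=1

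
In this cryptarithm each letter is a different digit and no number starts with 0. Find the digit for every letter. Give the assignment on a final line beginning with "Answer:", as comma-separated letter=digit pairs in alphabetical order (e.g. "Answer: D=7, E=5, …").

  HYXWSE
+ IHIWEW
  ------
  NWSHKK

Step 1. [col 1: E + W ≡ K (mod 10)] column 1 (E + W ≡ K (mod 10), carry-in 0) doesn't pin W yet; pick W=7 and continue. So W=7.
Step 2. [col 1: E + W ≡ K (mod 10)] K=0 is one option consistent with column 1 (E + W ≡ K (mod 10), carry-in 0) — take it, so K=0.
Step 3. [col 1: E + W ≡ K (mod 10)] column 1: given W=7, K=0, carry-in 0, and digits 0,7 already taken and all letters distinct, E+W≡K (mod 10) forces E=3 ⇒ E=3.
Step 4. [col 2: S + E ≡ K (mod 10)] from column 2 (E=3, K=0, carry-in 1, digits 0,3,7 already taken and all letters distinct): S must equal 6 ⇒ S=6.
Step 5. [col 3: W + W ≡ H (mod 10)] from column 3 (W=7, carry-in 1, digits 0,3,6,7 already taken and all letters distinct): H must equal 5 ⇒ H=5.
Step 6. [col 4: X + I ≡ S (mod 10)] several values work for X in column 4 (X + I ≡ S (mod 10), carry-in 1); try X=1. So X=1.
Step 7. [col 4: X + I ≡ S (mod 10)] column 4: given X=1, S=6, carry-in 1, and digits 0,1,3,5,6,7 already taken and all letters distinct, X+I≡S (mod 10) forces I=4, so I=4.
Step 8. [col 5: Y + H ≡ W (mod 10)] column 5: given H=5, W=7, carry-in 0, and digits 0,1,3,4,5,6,7 already taken and all letters distinct, Y+H≡W (mod 10) forces Y=2. So Y=2.
Step 9. [col 6: H + I ≡ N (mod 10)] from column 6 (H=5, I=4, carry-in 0, digits 0,1,2,3,4,5,6,7 already taken and all letters distinct): N must equal 9, so N=9.

Answer: E=3, H=5, I=4, K=0, N=9, S=6, W=7, X=1, Y=2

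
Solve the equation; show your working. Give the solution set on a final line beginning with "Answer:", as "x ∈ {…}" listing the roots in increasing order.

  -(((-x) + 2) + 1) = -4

Step 1. [-(((-x) + 2) + 1) = -4] leading − — multiply by −1, so neg: ((-x) + 2) + 1 = 4.
Step 2. [((-x) + 2) + 1 = 4] 1 comes off first (subtract 1). So sub: (-x) + 2 = 3.
Step 3. [(-x) + 2 = 3] 2 comes off first (subtract 2), so sub: -x = 1.
Step 4. [-x = 1] flip signs both sides, so neg: x = -1.

Answer: x ∈ {-1}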